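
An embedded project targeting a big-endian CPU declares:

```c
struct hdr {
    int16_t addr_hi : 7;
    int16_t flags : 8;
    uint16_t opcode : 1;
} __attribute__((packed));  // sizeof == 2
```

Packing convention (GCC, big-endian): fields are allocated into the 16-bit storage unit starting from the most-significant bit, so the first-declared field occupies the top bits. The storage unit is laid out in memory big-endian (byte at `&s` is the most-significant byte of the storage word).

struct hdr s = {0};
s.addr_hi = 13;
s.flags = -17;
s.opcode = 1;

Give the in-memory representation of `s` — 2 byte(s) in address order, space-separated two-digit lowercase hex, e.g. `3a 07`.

1b df

addr_hi:7 = 13 → 0xd << 9 → word 0x1a00
flags:8 = -17 → 0xef << 1 → word 0x1bde
opcode:1 = 1 → 0x1 << 0 → word 0x1bdf
word = 0x1bdf → big-endian bytes:
  [0]=0x1b  [1]=0xdf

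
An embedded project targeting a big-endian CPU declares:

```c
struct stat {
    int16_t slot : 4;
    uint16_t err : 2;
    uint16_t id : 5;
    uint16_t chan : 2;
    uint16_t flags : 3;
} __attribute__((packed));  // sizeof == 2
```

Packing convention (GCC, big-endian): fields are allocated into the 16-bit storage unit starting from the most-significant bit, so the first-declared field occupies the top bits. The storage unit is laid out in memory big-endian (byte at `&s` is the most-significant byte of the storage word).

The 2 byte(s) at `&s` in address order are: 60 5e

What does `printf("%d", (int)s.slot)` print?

6

[0]=0x60 [1]=0x5e (big-endian) → word 0x605e
slot:4 @ bit 12 → (0x605e>>12)&0xf = 0x6  ←
err:2 @ bit 10 → (0x605e>>10)&0x3 = 0x0
id:5 @ bit 5 → (0x605e>>5)&0x1f = 0x2
chan:2 @ bit 3 → (0x605e>>3)&0x3 = 0x3
flags:3 @ bit 0 → (0x605e>>0)&0x7 = 0x6
slot signed 4b, MSB=0: value = 6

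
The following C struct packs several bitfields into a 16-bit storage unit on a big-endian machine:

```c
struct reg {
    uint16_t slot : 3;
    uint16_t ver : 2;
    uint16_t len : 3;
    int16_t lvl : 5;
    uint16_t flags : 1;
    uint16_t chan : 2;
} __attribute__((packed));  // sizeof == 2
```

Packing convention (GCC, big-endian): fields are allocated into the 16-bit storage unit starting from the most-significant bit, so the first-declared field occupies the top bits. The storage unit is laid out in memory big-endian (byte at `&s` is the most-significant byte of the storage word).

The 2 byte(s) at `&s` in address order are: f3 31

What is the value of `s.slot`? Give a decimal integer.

7

[0]=0xf3 [1]=0x31 (big-endian) → word 0xf331
slot [13+:3] = (word>>13) & 0x7 = 7  ←
ver [11+:2] = (word>>11) & 0x3 = 2
len [8+:3] = (word>>8) & 0x7 = 3
lvl [3+:5] = (word>>3) & 0x1f = 6
flags [2+:1] = (word>>2) & 0x1 = 0
chan [0+:2] = (word>>0) & 0x3 = 1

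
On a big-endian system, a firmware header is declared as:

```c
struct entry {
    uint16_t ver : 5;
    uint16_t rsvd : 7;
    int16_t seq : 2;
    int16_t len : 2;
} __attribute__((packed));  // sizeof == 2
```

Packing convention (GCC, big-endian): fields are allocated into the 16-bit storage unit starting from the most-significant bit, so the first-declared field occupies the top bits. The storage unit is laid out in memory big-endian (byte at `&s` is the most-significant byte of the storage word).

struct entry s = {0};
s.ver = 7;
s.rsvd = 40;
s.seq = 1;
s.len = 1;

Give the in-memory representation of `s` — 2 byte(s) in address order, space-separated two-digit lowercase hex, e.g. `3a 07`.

ver (5b) val=7 bits=0x7 at bit 11: 0x3800
rsvd (7b) val=40 bits=0x28 at bit 4: 0x3a80
seq (2b) val=1 bits=0x1 at bit 2: 0x3a84
len (2b) val=1 bits=0x1 at bit 0: 0x3a85
word = 0x3a85 → big-endian bytes:
  [0]=0x3a  [1]=0x85

3a 85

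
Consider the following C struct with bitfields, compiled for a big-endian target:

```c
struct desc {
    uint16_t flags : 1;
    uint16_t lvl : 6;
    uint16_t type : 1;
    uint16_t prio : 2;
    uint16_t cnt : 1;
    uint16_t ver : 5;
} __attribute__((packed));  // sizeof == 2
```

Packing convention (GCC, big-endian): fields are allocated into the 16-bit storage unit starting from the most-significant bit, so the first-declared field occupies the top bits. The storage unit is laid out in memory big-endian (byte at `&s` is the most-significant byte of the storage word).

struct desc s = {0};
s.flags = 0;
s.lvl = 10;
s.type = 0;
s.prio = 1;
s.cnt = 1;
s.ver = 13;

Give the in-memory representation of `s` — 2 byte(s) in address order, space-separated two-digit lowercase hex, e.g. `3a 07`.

flags (1b) val=0 bits=0x0 at bit 15: 0x0000
lvl (6b) val=10 bits=0xa at bit 9: 0x1400
type (1b) val=0 bits=0x0 at bit 8: 0x1400
prio (2b) val=1 bits=0x1 at bit 6: 0x1440
cnt (1b) val=1 bits=0x1 at bit 5: 0x1460
ver (5b) val=13 bits=0xd at bit 0: 0x146d
word = 0x146d → big-endian bytes:
  [0]=0x14  [1]=0x6d

14 6d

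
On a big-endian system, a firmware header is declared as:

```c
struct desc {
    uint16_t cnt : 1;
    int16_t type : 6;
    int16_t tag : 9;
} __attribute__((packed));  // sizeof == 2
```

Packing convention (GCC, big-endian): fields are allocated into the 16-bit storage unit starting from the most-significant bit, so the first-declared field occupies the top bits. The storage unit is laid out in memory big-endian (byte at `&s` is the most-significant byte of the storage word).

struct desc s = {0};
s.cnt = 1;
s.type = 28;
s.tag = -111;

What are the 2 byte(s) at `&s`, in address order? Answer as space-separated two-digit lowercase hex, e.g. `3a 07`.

cnt:1 = 1 → 0x1 << 15 → word 0x8000
type:6 = 28 → 0x1c << 9 → word 0xb800
tag:9 = -111 → 0x191 << 0 → word 0xb991
word = 0xb991 → big-endian bytes:
  [0]=0xb9  [1]=0x91

b9 91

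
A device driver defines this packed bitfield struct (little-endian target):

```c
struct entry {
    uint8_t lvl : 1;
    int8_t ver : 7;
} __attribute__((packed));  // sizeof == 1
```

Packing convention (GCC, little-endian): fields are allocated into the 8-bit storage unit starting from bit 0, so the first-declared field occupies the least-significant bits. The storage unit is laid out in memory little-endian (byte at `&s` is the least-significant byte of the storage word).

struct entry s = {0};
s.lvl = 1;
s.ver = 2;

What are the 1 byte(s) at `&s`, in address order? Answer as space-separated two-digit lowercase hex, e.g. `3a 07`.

[0+:1] lvl=1 & 0x1 = 0x1; word=0x01
[1+:7] ver=2 & 0x7f = 0x2; word=0x05
word = 0x05 → little-endian bytes:
  [0]=0x05

05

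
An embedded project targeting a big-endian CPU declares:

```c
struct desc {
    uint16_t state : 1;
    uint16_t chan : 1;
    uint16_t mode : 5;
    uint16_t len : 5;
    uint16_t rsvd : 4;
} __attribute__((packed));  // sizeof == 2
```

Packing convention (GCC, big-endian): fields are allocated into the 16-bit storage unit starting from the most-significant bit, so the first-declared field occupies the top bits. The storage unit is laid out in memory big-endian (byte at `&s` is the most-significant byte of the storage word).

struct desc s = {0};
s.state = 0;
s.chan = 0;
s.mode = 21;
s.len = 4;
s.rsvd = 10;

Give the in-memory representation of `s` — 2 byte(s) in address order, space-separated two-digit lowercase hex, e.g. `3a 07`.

2a 4a

state:1 = 0 → 0x0 << 15 → word 0x0000
chan:1 = 0 → 0x0 << 14 → word 0x0000
mode:5 = 21 → 0x15 << 9 → word 0x2a00
len:5 = 4 → 0x4 << 4 → word 0x2a40
rsvd:4 = 10 → 0xa << 0 → word 0x2a4a
word = 0x2a4a → big-endian bytes:
  [0]=0x2a  [1]=0x4a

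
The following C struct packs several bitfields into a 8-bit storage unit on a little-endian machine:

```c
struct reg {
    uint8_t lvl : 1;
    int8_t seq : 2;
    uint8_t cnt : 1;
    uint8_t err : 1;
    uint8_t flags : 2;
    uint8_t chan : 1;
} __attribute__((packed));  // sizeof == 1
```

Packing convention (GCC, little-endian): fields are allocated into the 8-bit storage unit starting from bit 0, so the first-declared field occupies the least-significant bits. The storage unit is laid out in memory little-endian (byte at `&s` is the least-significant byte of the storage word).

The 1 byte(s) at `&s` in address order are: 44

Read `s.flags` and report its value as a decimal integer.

2

[0]=0x44 (little-endian) → word 0x44
lvl:1 @ bit 0 → (0x44>>0)&0x1 = 0x0
seq:2 @ bit 1 → (0x44>>1)&0x3 = 0x2
cnt:1 @ bit 3 → (0x44>>3)&0x1 = 0x0
err:1 @ bit 4 → (0x44>>4)&0x1 = 0x0
flags:2 @ bit 5 → (0x44>>5)&0x3 = 0x2  ←
chan:1 @ bit 7 → (0x44>>7)&0x1 = 0x0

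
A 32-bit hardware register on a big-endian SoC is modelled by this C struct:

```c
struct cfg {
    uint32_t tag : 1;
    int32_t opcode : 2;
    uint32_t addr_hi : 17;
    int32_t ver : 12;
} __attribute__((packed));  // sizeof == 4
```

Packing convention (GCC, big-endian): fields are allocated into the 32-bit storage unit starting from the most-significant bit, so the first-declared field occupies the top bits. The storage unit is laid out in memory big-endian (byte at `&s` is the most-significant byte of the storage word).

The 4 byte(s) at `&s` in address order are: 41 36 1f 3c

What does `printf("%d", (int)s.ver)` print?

-196

[0]=0x41 [1]=0x36 [2]=0x1f [3]=0x3c (big-endian) → word 0x41361f3c
tag [31+:1] = (word>>31) & 0x1 = 0
opcode [29+:2] = (word>>29) & 0x3 = 2
addr_hi [12+:17] = (word>>12) & 0x1ffff = 4961
ver [0+:12] = (word>>0) & 0xfff = 3900  ←
ver signed 12b, MSB=1: 3900 - 4096 = -196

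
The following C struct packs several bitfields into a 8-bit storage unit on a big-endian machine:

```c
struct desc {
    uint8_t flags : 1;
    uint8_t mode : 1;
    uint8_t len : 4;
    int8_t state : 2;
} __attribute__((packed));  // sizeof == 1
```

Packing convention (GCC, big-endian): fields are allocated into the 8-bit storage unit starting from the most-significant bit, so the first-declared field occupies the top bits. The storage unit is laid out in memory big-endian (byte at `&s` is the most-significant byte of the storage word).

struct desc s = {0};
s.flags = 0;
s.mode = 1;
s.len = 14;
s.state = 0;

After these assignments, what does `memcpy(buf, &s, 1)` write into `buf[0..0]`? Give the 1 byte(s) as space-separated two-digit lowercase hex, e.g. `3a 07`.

78

flags (1b) val=0 bits=0x0 at bit 7: 0x00
mode (1b) val=1 bits=0x1 at bit 6: 0x40
len (4b) val=14 bits=0xe at bit 2: 0x78
state (2b) val=0 bits=0x0 at bit 0: 0x78
word = 0x78 → big-endian bytes:
  [0]=0x78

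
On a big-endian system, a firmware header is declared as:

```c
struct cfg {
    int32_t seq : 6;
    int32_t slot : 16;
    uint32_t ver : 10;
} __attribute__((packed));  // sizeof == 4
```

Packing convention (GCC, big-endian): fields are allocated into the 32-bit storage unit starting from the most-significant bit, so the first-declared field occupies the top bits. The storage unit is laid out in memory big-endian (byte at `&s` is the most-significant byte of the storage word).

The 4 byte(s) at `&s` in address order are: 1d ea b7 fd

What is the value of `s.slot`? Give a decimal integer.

31405

[0]=0x1d [1]=0xea [2]=0xb7 [3]=0xfd (big-endian) → word 0x1deab7fd
seq [26+:6] = (word>>26) & 0x3f = 7
slot [10+:16] = (word>>10) & 0xffff = 31405  ←
ver [0+:10] = (word>>0) & 0x3ff = 1021
slot signed 16b, MSB=0: value = 31405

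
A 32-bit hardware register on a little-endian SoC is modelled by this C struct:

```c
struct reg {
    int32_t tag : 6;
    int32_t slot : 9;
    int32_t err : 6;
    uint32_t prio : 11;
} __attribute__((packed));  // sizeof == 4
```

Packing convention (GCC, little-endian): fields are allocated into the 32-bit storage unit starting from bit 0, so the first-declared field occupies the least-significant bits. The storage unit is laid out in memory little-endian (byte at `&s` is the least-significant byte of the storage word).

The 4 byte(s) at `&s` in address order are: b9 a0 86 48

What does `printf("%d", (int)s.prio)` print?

580

[0]=0xb9 [1]=0xa0 [2]=0x86 [3]=0x48 (little-endian) → word 0x4886a0b9
tag [0+:6] = (word>>0) & 0x3f = 57
slot [6+:9] = (word>>6) & 0x1ff = 130
err [15+:6] = (word>>15) & 0x3f = 13
prio [21+:11] = (word>>21) & 0x7ff = 580  ←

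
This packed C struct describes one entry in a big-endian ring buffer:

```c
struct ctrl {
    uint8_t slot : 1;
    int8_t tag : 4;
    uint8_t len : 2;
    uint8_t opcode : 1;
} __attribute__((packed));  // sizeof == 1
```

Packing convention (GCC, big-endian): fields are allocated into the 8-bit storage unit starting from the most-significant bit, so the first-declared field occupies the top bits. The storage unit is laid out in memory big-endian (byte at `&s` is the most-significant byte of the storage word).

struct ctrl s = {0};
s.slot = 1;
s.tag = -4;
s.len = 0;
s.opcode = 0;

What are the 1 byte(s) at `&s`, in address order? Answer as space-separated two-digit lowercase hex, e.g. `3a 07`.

e0

slot:1 = 1 → 0x1 << 7 → word 0x80
tag:4 = -4 → 0xc << 3 → word 0xe0
len:2 = 0 → 0x0 << 1 → word 0xe0
opcode:1 = 0 → 0x0 << 0 → word 0xe0
word = 0xe0 → big-endian bytes:
  [0]=0xe0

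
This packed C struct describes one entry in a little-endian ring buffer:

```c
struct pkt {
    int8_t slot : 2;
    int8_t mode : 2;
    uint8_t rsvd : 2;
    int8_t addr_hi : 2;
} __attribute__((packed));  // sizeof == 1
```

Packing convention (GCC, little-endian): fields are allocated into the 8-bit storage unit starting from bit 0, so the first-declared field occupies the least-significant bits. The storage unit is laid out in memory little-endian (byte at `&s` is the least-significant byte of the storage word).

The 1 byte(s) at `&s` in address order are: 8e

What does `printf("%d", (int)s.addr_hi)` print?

-2

[0]=0x8e (little-endian) → word 0x8e
slot [0+:2] = (word>>0) & 0x3 = 2
mode [2+:2] = (word>>2) & 0x3 = 3
rsvd [4+:2] = (word>>4) & 0x3 = 0
addr_hi [6+:2] = (word>>6) & 0x3 = 2  ←
addr_hi signed 2b, MSB=1: 2 - 4 = -2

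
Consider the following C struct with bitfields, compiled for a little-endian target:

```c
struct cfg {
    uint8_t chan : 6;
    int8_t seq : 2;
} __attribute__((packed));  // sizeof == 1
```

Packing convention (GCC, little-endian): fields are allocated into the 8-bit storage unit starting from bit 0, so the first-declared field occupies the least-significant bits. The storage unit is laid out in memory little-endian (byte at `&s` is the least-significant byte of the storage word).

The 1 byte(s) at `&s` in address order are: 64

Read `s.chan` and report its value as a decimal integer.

[0]=0x64 (little-endian) → word 0x64
chan [0+:6] = (word>>0) & 0x3f = 36  ←
seq [6+:2] = (word>>6) & 0x3 = 1

36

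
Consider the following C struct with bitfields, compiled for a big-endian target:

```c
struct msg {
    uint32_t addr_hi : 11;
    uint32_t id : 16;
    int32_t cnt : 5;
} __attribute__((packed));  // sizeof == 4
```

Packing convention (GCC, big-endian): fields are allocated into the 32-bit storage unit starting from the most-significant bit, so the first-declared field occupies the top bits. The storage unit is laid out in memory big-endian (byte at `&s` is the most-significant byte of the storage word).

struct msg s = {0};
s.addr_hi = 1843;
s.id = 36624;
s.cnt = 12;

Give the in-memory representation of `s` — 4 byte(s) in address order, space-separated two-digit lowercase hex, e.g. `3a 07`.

addr_hi (11b) val=1843 bits=0x733 at bit 21: 0xe6600000
id (16b) val=36624 bits=0x8f10 at bit 5: 0xe671e200
cnt (5b) val=12 bits=0xc at bit 0: 0xe671e20c
word = 0xe671e20c → big-endian bytes:
  [0]=0xe6  [1]=0x71  [2]=0xe2  [3]=0x0c

e6 71 e2 0c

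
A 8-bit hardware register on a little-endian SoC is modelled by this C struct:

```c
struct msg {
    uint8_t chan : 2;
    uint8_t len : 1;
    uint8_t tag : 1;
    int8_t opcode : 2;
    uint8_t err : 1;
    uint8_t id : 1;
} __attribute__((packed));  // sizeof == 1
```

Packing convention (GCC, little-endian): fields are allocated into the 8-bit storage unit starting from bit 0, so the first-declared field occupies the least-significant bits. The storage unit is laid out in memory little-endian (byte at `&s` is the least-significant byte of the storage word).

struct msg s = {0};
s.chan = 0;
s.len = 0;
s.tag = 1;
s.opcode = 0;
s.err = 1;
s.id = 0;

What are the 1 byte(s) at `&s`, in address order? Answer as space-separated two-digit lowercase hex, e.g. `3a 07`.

48

chan:2 = 0 → 0x0 << 0 → word 0x00
len:1 = 0 → 0x0 << 2 → word 0x00
tag:1 = 1 → 0x1 << 3 → word 0x08
opcode:2 = 0 → 0x0 << 4 → word 0x08
err:1 = 1 → 0x1 << 6 → word 0x48
id:1 = 0 → 0x0 << 7 → word 0x48
word = 0x48 → little-endian bytes:
  [0]=0x48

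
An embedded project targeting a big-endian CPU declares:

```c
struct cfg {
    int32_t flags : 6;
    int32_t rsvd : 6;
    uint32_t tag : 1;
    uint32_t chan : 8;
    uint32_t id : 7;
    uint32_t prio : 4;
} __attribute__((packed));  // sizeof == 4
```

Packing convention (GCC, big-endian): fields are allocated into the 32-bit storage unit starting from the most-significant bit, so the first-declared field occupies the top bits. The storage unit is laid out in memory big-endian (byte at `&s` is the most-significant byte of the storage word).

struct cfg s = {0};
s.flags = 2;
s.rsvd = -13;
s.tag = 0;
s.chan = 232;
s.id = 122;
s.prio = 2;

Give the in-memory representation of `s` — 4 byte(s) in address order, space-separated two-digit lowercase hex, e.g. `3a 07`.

flags:6 = 2 → 0x2 << 26 → word 0x08000000
rsvd:6 = -13 → 0x33 << 20 → word 0x0b300000
tag:1 = 0 → 0x0 << 19 → word 0x0b300000
chan:8 = 232 → 0xe8 << 11 → word 0x0b374000
id:7 = 122 → 0x7a << 4 → word 0x0b3747a0
prio:4 = 2 → 0x2 << 0 → word 0x0b3747a2
word = 0x0b3747a2 → big-endian bytes:
  [0]=0x0b  [1]=0x37  [2]=0x47  [3]=0xa2

0b 37 47 a2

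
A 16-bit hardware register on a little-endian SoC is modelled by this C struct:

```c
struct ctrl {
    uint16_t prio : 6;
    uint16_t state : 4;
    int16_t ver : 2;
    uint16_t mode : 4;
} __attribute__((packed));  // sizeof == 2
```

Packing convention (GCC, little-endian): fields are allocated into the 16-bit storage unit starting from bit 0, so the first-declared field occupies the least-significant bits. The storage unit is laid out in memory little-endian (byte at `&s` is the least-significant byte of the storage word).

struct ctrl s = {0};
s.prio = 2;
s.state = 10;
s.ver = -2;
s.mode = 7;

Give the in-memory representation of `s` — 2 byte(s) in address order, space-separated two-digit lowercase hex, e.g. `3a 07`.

prio:6 = 2 → 0x2 << 0 → word 0x0002
state:4 = 10 → 0xa << 6 → word 0x0282
ver:2 = -2 → 0x2 << 10 → word 0x0a82
mode:4 = 7 → 0x7 << 12 → word 0x7a82
word = 0x7a82 → little-endian bytes:
  [0]=0x82  [1]=0x7a

82 7a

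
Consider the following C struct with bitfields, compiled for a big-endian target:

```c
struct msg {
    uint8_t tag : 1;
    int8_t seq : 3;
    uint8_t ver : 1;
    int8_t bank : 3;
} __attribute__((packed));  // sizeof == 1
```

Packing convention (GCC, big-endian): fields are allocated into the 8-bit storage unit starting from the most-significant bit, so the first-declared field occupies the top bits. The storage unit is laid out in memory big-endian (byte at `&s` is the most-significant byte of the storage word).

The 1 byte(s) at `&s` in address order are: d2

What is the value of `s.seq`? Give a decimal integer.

[0]=0xd2 (big-endian) → word 0xd2
tag:1 @ bit 7 → (0xd2>>7)&0x1 = 0x1
seq:3 @ bit 4 → (0xd2>>4)&0x7 = 0x5  ←
ver:1 @ bit 3 → (0xd2>>3)&0x1 = 0x0
bank:3 @ bit 0 → (0xd2>>0)&0x7 = 0x2
seq signed 3b, MSB=1: 5 - 8 = -3

-3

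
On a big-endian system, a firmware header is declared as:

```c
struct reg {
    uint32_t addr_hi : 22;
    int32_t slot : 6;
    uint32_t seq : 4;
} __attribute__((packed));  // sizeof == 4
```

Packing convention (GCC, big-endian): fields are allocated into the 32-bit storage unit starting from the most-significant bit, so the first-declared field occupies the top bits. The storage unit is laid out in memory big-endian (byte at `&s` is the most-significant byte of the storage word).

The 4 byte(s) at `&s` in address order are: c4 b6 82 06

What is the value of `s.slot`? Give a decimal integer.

[0]=0xc4 [1]=0xb6 [2]=0x82 [3]=0x06 (big-endian) → word 0xc4b68206
addr_hi:22 @ bit 10 → (0xc4b68206>>10)&0x3fffff = 0x312da0
slot:6 @ bit 4 → (0xc4b68206>>4)&0x3f = 0x20  ←
seq:4 @ bit 0 → (0xc4b68206>>0)&0xf = 0x6
slot signed 6b, MSB=1: 32 - 64 = -32

-32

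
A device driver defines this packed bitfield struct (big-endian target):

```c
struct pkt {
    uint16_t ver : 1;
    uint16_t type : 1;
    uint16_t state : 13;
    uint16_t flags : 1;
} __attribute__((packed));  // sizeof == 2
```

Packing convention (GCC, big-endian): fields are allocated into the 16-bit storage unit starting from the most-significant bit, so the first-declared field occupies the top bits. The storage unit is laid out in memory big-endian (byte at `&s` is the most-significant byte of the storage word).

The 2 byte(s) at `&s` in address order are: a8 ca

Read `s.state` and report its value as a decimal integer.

[0]=0xa8 [1]=0xca (big-endian) → word 0xa8ca
ver:1 @ bit 15 → (0xa8ca>>15)&0x1 = 0x1
type:1 @ bit 14 → (0xa8ca>>14)&0x1 = 0x0
state:13 @ bit 1 → (0xa8ca>>1)&0x1fff = 0x1465  ←
flags:1 @ bit 0 → (0xa8ca>>0)&0x1 = 0x0

5221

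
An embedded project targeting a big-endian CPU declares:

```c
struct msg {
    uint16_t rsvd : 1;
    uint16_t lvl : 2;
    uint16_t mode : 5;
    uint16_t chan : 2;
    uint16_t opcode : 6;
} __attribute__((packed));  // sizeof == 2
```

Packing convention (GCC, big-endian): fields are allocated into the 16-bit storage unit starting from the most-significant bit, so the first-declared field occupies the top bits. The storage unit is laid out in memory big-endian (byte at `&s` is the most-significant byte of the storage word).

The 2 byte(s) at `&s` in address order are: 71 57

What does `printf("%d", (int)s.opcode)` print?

23

[0]=0x71 [1]=0x57 (big-endian) → word 0x7157
rsvd:1 @ bit 15 → (0x7157>>15)&0x1 = 0x0
lvl:2 @ bit 13 → (0x7157>>13)&0x3 = 0x3
mode:5 @ bit 8 → (0x7157>>8)&0x1f = 0x11
chan:2 @ bit 6 → (0x7157>>6)&0x3 = 0x1
opcode:6 @ bit 0 → (0x7157>>0)&0x3f = 0x17  ←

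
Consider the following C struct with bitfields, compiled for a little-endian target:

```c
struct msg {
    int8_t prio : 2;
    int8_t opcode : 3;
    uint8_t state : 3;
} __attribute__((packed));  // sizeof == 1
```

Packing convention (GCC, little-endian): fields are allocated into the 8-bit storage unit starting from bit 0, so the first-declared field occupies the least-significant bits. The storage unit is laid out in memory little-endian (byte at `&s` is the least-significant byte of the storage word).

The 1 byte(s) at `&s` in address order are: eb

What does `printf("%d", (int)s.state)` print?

[0]=0xeb (little-endian) → word 0xeb
prio [0+:2] = (word>>0) & 0x3 = 3
opcode [2+:3] = (word>>2) & 0x7 = 2
state [5+:3] = (word>>5) & 0x7 = 7  ←

7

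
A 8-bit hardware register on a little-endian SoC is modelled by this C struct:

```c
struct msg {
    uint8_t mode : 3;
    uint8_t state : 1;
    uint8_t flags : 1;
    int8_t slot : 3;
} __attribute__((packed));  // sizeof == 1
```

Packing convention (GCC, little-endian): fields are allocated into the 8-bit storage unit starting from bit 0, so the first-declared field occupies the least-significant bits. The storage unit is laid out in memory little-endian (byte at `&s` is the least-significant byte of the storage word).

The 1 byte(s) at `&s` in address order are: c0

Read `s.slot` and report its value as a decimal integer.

-2

[0]=0xc0 (little-endian) → word 0xc0
mode [0+:3] = (word>>0) & 0x7 = 0
state [3+:1] = (word>>3) & 0x1 = 0
flags [4+:1] = (word>>4) & 0x1 = 0
slot [5+:3] = (word>>5) & 0x7 = 6  ←
slot signed 3b, MSB=1: 6 - 8 = -2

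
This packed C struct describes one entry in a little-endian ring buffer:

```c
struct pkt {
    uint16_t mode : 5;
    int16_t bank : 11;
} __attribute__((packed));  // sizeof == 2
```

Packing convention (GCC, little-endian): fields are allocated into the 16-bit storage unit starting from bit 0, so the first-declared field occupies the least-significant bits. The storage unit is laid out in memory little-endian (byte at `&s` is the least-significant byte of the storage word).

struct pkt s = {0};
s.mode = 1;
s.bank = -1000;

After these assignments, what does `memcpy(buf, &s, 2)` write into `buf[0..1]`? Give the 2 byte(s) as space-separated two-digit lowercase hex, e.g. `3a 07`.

01 83

mode:5 = 1 → 0x1 << 0 → word 0x0001
bank:11 = -1000 → 0x418 << 5 → word 0x8301
word = 0x8301 → little-endian bytes:
  [0]=0x01  [1]=0x83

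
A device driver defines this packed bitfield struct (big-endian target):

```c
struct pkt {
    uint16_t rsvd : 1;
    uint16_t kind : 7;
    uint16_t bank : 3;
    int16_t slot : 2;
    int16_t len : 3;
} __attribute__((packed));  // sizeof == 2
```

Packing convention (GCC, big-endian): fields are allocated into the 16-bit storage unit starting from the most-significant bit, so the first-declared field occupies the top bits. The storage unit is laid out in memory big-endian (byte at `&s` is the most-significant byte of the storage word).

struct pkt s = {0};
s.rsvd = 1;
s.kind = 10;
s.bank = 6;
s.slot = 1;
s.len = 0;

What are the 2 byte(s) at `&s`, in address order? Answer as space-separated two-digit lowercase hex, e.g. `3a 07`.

8a c8

rsvd:1 = 1 → 0x1 << 15 → word 0x8000
kind:7 = 10 → 0xa << 8 → word 0x8a00
bank:3 = 6 → 0x6 << 5 → word 0x8ac0
slot:2 = 1 → 0x1 << 3 → word 0x8ac8
len:3 = 0 → 0x0 << 0 → word 0x8ac8
word = 0x8ac8 → big-endian bytes:
  [0]=0x8a  [1]=0xc8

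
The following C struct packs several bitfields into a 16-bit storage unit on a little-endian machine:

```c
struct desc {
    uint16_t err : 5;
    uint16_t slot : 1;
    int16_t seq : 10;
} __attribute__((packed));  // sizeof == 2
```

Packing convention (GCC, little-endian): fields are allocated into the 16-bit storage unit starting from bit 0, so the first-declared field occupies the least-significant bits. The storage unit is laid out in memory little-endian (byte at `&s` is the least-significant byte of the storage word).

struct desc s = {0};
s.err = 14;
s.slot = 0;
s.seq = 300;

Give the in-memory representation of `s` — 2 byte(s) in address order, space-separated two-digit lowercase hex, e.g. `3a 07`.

err:5 = 14 → 0xe << 0 → word 0x000e
slot:1 = 0 → 0x0 << 5 → word 0x000e
seq:10 = 300 → 0x12c << 6 → word 0x4b0e
word = 0x4b0e → little-endian bytes:
  [0]=0x0e  [1]=0x4b

0e 4b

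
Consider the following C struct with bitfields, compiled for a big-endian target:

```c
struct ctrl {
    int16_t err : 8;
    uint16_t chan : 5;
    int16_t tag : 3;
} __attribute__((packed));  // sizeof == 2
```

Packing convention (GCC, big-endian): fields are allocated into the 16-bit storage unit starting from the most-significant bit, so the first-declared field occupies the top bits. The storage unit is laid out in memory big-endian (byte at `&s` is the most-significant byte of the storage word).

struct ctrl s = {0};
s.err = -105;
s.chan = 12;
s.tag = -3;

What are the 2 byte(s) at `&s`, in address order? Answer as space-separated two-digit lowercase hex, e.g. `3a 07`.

97 65

err:8 = -105 → 0x97 << 8 → word 0x9700
chan:5 = 12 → 0xc << 3 → word 0x9760
tag:3 = -3 → 0x5 << 0 → word 0x9765
word = 0x9765 → big-endian bytes:
  [0]=0x97  [1]=0x65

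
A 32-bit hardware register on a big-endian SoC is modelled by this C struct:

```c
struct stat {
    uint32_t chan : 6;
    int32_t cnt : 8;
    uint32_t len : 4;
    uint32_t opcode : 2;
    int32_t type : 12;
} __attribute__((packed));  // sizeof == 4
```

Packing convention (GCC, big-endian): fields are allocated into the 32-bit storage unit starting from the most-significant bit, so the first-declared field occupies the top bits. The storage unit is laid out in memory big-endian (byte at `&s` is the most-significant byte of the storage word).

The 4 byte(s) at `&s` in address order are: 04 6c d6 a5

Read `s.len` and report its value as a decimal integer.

[0]=0x04 [1]=0x6c [2]=0xd6 [3]=0xa5 (big-endian) → word 0x046cd6a5
chan [26+:6] = (word>>26) & 0x3f = 1
cnt [18+:8] = (word>>18) & 0xff = 27
len [14+:4] = (word>>14) & 0xf = 3  ←
opcode [12+:2] = (word>>12) & 0x3 = 1
type [0+:12] = (word>>0) & 0xfff = 1701

3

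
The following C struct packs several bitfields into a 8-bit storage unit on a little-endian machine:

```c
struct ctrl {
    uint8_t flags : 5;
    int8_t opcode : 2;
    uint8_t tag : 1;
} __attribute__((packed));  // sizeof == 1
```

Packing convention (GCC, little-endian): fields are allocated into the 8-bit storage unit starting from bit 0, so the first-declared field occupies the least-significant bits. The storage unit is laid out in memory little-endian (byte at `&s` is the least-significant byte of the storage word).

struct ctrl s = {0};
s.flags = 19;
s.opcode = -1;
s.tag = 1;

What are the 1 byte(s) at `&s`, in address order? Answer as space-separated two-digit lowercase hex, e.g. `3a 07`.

flags:5 = 19 → 0x13 << 0 → word 0x13
opcode:2 = -1 → 0x3 << 5 → word 0x73
tag:1 = 1 → 0x1 << 7 → word 0xf3
word = 0xf3 → little-endian bytes:
  [0]=0xf3

f3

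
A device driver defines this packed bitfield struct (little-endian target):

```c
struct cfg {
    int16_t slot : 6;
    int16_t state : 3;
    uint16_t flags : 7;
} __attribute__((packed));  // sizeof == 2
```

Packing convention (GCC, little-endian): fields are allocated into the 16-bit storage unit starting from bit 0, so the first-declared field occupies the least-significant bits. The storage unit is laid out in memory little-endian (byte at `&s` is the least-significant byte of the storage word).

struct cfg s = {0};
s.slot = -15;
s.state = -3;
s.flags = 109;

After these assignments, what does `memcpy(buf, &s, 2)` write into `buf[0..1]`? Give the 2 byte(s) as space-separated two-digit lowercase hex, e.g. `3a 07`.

71 db

slot:6 = -15 → 0x31 << 0 → word 0x0031
state:3 = -3 → 0x5 << 6 → word 0x0171
flags:7 = 109 → 0x6d << 9 → word 0xdb71
word = 0xdb71 → little-endian bytes:
  [0]=0x71  [1]=0xdb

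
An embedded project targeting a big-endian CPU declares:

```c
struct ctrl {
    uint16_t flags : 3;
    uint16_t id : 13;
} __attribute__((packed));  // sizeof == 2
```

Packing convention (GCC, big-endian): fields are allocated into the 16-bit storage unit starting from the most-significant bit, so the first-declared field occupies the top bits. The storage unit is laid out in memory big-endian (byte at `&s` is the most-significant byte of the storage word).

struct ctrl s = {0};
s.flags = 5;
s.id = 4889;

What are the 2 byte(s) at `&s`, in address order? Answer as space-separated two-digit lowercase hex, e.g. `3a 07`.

b3 19

[13+:3] flags=5 & 0x7 = 0x5; word=0xa000
[0+:13] id=4889 & 0x1fff = 0x1319; word=0xb319
word = 0xb319 → big-endian bytes:
  [0]=0xb3  [1]=0x19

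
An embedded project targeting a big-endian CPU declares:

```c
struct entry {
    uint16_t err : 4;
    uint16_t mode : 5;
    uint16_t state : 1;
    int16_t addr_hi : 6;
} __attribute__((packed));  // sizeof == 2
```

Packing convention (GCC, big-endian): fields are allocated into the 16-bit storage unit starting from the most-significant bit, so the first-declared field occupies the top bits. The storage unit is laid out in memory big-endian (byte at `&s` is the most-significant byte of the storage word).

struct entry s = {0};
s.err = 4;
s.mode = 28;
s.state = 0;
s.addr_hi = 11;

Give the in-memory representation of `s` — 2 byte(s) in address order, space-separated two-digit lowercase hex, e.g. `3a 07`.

4e 0b

err (4b) val=4 bits=0x4 at bit 12: 0x4000
mode (5b) val=28 bits=0x1c at bit 7: 0x4e00
state (1b) val=0 bits=0x0 at bit 6: 0x4e00
addr_hi (6b) val=11 bits=0xb at bit 0: 0x4e0b
word = 0x4e0b → big-endian bytes:
  [0]=0x4e  [1]=0x0b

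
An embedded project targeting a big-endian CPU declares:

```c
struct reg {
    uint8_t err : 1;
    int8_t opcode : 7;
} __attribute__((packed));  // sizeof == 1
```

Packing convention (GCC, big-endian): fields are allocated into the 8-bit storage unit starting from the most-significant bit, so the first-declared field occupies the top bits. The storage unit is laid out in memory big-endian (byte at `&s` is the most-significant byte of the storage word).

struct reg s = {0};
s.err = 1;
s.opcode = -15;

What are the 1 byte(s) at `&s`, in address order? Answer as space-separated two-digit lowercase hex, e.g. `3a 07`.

[7+:1] err=1 & 0x1 = 0x1; word=0x80
[0+:7] opcode=-15 & 0x7f = 0x71; word=0xf1
word = 0xf1 → big-endian bytes:
  [0]=0xf1

f1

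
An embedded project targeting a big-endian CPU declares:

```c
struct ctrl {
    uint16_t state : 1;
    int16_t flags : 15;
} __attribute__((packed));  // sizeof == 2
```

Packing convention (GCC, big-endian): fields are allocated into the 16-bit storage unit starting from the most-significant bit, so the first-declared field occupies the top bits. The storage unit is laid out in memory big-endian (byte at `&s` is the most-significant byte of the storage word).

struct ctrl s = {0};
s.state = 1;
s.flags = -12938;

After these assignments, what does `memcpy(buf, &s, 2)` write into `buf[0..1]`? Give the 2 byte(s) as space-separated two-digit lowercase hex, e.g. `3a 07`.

[15+:1] state=1 & 0x1 = 0x1; word=0x8000
[0+:15] flags=-12938 & 0x7fff = 0x4d76; word=0xcd76
word = 0xcd76 → big-endian bytes:
  [0]=0xcd  [1]=0x76

cd 76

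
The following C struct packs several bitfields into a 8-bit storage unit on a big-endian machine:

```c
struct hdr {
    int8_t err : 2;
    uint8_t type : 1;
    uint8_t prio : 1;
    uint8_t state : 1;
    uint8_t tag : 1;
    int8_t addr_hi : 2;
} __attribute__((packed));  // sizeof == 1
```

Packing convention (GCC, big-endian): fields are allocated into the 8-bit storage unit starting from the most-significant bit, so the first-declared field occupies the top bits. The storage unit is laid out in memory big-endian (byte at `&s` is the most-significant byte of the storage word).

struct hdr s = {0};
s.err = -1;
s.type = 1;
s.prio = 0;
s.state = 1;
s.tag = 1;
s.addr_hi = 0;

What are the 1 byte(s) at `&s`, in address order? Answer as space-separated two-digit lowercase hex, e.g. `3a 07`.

[6+:2] err=-1 & 0x3 = 0x3; word=0xc0
[5+:1] type=1 & 0x1 = 0x1; word=0xe0
[4+:1] prio=0 & 0x1 = 0x0; word=0xe0
[3+:1] state=1 & 0x1 = 0x1; word=0xe8
[2+:1] tag=1 & 0x1 = 0x1; word=0xec
[0+:2] addr_hi=0 & 0x3 = 0x0; word=0xec
word = 0xec → big-endian bytes:
  [0]=0xec

ec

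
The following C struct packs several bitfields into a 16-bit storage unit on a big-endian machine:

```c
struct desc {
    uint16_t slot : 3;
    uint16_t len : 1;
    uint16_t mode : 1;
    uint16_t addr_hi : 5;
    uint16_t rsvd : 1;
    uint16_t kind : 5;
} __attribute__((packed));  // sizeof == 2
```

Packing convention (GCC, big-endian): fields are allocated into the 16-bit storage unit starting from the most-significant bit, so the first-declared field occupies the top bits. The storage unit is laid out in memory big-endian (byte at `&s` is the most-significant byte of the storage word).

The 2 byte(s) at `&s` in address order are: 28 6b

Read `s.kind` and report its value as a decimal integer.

[0]=0x28 [1]=0x6b (big-endian) → word 0x286b
slot [13+:3] = (word>>13) & 0x7 = 1
len [12+:1] = (word>>12) & 0x1 = 0
mode [11+:1] = (word>>11) & 0x1 = 1
addr_hi [6+:5] = (word>>6) & 0x1f = 1
rsvd [5+:1] = (word>>5) & 0x1 = 1
kind [0+:5] = (word>>0) & 0x1f = 11  ←

11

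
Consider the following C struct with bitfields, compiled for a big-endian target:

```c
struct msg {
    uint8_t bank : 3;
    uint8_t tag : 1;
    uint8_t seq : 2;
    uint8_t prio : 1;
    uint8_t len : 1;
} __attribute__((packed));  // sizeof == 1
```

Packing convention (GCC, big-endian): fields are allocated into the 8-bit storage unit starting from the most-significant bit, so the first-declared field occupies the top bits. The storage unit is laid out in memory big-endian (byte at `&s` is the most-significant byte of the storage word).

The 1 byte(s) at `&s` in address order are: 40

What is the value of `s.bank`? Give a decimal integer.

[0]=0x40 (big-endian) → word 0x40
bank [5+:3] = (word>>5) & 0x7 = 2  ←
tag [4+:1] = (word>>4) & 0x1 = 0
seq [2+:2] = (word>>2) & 0x3 = 0
prio [1+:1] = (word>>1) & 0x1 = 0
len [0+:1] = (word>>0) & 0x1 = 0

2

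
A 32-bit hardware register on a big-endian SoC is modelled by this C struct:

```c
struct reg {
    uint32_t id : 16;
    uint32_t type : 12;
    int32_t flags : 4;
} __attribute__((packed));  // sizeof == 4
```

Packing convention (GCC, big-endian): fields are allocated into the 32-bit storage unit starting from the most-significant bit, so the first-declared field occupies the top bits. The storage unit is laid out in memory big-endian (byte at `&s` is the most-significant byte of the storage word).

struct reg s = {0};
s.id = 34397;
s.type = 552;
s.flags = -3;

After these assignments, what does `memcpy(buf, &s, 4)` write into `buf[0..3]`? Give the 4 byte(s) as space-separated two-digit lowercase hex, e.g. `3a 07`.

id (16b) val=34397 bits=0x865d at bit 16: 0x865d0000
type (12b) val=552 bits=0x228 at bit 4: 0x865d2280
flags (4b) val=-3 bits=0xd at bit 0: 0x865d228d
word = 0x865d228d → big-endian bytes:
  [0]=0x86  [1]=0x5d  [2]=0x22  [3]=0x8d

86 5d 22 8d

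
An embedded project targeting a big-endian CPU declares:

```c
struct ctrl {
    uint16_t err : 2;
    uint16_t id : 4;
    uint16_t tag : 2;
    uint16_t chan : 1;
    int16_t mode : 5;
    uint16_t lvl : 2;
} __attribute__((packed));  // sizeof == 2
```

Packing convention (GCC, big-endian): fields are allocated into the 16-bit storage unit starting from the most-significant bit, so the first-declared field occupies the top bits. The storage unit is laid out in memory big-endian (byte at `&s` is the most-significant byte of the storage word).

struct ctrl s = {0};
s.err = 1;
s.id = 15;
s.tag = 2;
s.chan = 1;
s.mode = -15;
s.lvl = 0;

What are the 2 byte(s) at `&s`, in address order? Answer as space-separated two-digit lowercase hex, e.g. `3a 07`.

err (2b) val=1 bits=0x1 at bit 14: 0x4000
id (4b) val=15 bits=0xf at bit 10: 0x7c00
tag (2b) val=2 bits=0x2 at bit 8: 0x7e00
chan (1b) val=1 bits=0x1 at bit 7: 0x7e80
mode (5b) val=-15 bits=0x11 at bit 2: 0x7ec4
lvl (2b) val=0 bits=0x0 at bit 0: 0x7ec4
word = 0x7ec4 → big-endian bytes:
  [0]=0x7e  [1]=0xc4

7e c4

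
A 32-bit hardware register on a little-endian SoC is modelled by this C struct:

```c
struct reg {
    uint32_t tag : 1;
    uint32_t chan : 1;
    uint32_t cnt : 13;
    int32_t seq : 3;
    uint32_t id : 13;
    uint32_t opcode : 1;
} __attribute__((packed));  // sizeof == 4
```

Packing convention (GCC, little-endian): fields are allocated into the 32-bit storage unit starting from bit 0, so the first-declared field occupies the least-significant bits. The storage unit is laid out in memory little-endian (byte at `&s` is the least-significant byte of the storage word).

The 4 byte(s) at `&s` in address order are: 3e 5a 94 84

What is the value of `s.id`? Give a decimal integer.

293

[0]=0x3e [1]=0x5a [2]=0x94 [3]=0x84 (little-endian) → word 0x84945a3e
tag [0+:1] = (word>>0) & 0x1 = 0
chan [1+:1] = (word>>1) & 0x1 = 1
cnt [2+:13] = (word>>2) & 0x1fff = 5775
seq [15+:3] = (word>>15) & 0x7 = 0
id [18+:13] = (word>>18) & 0x1fff = 293  ←
opcode [31+:1] = (word>>31) & 0x1 = 1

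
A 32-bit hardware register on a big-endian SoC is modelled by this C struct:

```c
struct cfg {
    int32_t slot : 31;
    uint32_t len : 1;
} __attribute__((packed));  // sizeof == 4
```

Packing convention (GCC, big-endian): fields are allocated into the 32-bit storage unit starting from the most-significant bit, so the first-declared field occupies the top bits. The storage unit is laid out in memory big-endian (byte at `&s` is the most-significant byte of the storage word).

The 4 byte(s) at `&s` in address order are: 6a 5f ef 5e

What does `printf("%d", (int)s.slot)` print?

892336047

[0]=0x6a [1]=0x5f [2]=0xef [3]=0x5e (big-endian) → word 0x6a5fef5e
slot:31 @ bit 1 → (0x6a5fef5e>>1)&0x7fffffff = 0x352ff7af  ←
len:1 @ bit 0 → (0x6a5fef5e>>0)&0x1 = 0x0
slot signed 31b, MSB=0: value = 892336047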